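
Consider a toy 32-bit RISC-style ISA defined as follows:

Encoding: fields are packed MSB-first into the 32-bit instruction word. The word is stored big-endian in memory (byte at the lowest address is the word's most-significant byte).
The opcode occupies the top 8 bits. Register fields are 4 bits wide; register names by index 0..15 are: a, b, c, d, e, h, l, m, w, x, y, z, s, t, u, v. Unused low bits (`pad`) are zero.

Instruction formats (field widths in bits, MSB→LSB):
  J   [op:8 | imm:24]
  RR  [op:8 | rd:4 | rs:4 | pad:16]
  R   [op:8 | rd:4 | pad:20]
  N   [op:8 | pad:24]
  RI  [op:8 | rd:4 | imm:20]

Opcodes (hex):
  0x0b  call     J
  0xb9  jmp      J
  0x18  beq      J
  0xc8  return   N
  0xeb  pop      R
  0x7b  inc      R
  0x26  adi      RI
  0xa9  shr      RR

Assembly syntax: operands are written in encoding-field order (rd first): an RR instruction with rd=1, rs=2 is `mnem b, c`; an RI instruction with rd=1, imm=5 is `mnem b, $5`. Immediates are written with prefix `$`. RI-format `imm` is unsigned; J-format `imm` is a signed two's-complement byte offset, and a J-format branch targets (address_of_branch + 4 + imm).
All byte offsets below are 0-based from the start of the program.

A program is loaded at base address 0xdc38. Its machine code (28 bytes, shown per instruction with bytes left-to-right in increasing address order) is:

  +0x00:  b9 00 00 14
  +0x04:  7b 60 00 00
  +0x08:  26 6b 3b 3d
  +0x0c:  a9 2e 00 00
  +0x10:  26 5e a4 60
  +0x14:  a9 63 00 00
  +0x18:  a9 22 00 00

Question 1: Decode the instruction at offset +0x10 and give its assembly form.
[10] 26 5e a4 60 → 0x265ea460
  opcode bits[31:24]=0x26: adi/RI
  rd@[23:20]=0x5 ⇒ h
  imm@[19:0]=0xea460 ⇒ $959584

adi h, $959584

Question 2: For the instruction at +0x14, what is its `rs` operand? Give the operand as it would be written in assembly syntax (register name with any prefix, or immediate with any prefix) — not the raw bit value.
@+14  big-endian(a9 63 00 00) = 0xa9630000
  opcode bits[31:24]=0xa9: shr/RR
  [23:20] rd=6 = l
  [19:16] rs=3 = d

d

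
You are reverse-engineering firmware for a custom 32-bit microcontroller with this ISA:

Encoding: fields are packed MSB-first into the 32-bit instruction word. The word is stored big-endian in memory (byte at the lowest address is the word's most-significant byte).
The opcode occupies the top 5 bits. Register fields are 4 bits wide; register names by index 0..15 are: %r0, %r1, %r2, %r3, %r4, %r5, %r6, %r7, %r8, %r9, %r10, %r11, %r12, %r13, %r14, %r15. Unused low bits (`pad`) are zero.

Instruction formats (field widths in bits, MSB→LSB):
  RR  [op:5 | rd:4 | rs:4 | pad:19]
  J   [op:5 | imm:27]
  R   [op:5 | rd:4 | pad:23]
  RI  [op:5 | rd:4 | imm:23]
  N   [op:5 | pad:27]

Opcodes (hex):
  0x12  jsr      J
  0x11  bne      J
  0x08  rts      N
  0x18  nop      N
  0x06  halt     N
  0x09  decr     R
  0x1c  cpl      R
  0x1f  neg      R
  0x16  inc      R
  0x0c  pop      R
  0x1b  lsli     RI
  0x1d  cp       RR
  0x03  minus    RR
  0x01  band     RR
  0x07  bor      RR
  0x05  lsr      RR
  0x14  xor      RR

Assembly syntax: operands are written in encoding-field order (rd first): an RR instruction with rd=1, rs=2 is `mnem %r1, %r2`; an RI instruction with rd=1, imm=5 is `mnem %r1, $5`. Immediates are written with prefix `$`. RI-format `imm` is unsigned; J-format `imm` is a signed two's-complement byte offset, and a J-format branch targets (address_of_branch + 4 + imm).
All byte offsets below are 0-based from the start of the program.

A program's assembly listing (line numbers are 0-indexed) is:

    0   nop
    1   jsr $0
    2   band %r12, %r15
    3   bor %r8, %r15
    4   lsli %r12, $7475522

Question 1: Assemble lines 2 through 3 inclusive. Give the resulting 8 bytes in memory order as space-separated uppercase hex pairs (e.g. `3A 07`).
0E 78 00 00 3C 78 00 00

line 2 (band): pack op=0x1:5|rd=12:4|rs=15:4|pad=0:19 = 0x0e780000; big→ 0e 78 00 00
line 3 (bor): pack op=0x7:5|rd=8:4|rs=15:4|pad=0:19 = 0x3c780000; big→ 3c 78 00 00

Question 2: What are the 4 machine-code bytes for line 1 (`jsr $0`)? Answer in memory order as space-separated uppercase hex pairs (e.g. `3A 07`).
1. jsr fields op=0x12:5|imm=0:27 → word 90000000h → 90 00 00 00

90 00 00 00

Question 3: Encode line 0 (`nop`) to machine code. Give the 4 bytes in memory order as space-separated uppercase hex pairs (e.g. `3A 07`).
C0 00 00 00

0. nop fields op=0x18:5|pad=0:27 → word c0000000h → c0 00 00 00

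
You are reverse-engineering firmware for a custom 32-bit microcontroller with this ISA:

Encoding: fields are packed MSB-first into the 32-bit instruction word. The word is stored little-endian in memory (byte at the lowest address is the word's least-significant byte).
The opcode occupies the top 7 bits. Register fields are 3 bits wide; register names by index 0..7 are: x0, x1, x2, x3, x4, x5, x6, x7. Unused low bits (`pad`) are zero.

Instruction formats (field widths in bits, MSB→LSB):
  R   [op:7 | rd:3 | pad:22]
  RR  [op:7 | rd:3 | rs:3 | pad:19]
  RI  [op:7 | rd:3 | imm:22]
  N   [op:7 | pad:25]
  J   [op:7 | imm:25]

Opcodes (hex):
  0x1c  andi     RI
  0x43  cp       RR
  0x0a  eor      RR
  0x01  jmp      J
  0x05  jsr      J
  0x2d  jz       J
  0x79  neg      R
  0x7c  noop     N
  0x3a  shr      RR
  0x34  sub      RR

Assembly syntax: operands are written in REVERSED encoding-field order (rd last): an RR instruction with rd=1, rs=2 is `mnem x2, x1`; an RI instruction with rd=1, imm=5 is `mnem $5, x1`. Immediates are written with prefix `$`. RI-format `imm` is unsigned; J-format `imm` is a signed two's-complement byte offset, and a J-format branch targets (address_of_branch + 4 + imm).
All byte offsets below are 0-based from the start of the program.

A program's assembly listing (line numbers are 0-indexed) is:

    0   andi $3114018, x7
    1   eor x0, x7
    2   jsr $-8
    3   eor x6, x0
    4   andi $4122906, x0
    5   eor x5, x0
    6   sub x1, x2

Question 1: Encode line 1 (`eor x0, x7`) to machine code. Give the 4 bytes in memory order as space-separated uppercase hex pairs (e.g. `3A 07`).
line 1 (eor): pack op=0xa:7|rd=7:3|rs=0:3|pad=0:19 = 0x15c00000; little→ 00 00 c0 15

00 00 C0 15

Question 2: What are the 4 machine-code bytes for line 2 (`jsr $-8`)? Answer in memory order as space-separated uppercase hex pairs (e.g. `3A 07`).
2. jsr fields op=0x5:7|imm=-8:25 → word 0bfffff8h → f8 ff ff 0b

F8 FF FF 0B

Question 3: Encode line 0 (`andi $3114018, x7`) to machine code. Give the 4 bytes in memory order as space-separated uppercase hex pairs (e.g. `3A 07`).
22 84 EF 39

0. andi fields op=0x1c:7|rd=7:3|imm=3114018:22 → word 39ef8422h → 22 84 ef 39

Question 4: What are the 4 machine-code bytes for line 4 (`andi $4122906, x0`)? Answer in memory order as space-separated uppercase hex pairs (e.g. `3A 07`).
1A E9 3E 38

L4: andi op=0x1c:7|rd=0:3|imm=4122906:22 ⇒ 0x383ee91a ⇒ little 1a e9 3e 38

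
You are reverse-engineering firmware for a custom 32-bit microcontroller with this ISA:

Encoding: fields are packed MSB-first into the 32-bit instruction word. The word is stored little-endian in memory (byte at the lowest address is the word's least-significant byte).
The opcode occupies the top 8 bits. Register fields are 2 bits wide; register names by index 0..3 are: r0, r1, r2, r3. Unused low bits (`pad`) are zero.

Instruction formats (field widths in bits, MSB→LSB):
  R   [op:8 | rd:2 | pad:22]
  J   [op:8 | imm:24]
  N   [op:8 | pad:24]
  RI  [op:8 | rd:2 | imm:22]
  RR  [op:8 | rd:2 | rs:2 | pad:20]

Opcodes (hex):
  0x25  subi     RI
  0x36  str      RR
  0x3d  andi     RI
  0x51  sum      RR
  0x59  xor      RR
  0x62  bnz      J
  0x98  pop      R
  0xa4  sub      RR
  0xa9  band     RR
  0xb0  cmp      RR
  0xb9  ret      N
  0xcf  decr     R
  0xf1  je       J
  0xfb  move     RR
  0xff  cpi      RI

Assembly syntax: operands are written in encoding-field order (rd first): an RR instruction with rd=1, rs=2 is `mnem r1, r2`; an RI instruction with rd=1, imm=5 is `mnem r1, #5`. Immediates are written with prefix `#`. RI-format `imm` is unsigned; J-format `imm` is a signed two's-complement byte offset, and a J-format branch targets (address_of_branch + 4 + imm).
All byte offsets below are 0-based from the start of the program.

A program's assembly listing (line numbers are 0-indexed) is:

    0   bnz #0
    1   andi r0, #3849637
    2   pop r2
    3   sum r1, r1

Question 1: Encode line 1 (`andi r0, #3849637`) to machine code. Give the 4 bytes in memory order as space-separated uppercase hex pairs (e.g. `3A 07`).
line 1 (andi): pack op=0x3d:8|rd=0:2|imm=3849637:22 = 0x3d3abda5; little→ a5 bd 3a 3d

A5 BD 3A 3D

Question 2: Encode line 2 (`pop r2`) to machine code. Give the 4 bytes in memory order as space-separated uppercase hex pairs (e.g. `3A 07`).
line 2 (pop): pack op=0x98:8|rd=2:2|pad=0:22 = 0x98800000; little→ 00 00 80 98

00 00 80 98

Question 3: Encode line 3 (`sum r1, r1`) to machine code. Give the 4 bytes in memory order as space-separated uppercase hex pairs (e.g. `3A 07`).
L3: sum op=0x51:8|rd=1:2|rs=1:2|pad=0:20 ⇒ 0x51500000 ⇒ little 00 00 50 51

00 00 50 51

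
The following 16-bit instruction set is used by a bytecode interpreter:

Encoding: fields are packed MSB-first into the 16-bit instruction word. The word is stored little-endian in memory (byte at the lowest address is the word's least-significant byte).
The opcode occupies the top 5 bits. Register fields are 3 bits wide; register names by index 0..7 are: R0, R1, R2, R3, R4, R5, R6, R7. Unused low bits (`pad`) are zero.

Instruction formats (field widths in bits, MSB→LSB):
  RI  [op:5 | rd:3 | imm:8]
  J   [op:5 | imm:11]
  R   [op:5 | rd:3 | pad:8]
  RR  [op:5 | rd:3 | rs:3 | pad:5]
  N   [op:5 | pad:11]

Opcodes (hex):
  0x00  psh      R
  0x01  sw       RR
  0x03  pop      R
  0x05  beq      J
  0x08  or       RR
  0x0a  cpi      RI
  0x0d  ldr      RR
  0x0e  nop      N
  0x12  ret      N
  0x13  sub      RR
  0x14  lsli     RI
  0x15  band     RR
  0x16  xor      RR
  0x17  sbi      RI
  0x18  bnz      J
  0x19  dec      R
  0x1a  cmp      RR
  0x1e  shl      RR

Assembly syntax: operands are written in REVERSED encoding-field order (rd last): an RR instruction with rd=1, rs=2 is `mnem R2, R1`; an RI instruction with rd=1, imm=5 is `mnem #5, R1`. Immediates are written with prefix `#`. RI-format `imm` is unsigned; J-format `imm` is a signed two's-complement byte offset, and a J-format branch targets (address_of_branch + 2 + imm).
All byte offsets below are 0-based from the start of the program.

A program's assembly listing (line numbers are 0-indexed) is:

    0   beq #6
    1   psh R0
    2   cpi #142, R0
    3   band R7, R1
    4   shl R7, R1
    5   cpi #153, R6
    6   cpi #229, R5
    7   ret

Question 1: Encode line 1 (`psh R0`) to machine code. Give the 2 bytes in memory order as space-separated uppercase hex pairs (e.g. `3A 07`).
00 00

1. psh fields op=0x0:5|rd=0:3|pad=0:8 → word 0000h → 00 00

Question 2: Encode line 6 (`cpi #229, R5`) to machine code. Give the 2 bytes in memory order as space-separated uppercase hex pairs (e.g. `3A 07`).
line 6 (cpi): pack op=0xa:5|rd=5:3|imm=229:8 = 0x55e5; little→ e5 55

E5 55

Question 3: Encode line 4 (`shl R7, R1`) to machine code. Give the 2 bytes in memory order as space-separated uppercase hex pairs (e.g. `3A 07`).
line 4 (shl): pack op=0x1e:5|rd=1:3|rs=7:3|pad=0:5 = 0xf1e0; little→ e0 f1

E0 F1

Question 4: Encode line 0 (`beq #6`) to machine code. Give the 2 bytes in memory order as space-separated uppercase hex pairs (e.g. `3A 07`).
L0: beq op=0x5:5|imm=6:11 ⇒ 0x2806 ⇒ little 06 28

06 28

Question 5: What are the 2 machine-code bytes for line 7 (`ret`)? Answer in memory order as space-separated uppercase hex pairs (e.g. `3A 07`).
00 90

L7: ret op=0x12:5|pad=0:11 ⇒ 0x9000 ⇒ little 00 90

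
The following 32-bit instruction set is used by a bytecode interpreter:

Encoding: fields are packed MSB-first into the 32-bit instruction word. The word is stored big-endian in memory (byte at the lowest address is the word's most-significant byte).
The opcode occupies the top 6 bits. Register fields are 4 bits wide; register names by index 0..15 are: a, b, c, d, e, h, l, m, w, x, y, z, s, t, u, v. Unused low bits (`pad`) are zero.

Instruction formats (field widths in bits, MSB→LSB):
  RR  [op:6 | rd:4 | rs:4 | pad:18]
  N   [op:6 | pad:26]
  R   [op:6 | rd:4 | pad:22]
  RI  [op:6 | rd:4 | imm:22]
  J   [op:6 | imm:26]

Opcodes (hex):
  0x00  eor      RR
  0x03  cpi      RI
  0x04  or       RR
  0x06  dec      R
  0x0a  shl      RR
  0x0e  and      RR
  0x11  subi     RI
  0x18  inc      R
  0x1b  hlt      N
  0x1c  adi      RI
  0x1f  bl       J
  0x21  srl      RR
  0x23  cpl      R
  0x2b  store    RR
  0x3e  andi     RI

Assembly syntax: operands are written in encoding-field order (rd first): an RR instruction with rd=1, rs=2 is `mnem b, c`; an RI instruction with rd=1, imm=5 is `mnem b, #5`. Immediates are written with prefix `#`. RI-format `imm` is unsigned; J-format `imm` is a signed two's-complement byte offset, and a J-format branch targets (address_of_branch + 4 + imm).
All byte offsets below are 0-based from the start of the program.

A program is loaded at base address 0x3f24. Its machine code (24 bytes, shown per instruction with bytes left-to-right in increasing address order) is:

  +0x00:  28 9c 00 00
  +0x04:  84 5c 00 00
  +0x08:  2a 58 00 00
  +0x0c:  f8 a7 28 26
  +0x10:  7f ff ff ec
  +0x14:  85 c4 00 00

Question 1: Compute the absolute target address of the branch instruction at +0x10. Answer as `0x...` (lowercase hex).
@+10  big-endian(7f ff ff ec) = 0x7fffffec
  opcode bits[31:26]=0x1f: bl/J
  imm: (w>>0)&0x3ffffff=0x3ffffec (s26→-20) → #-20
  target = base 0x3f24 + off 0x10 + 4 + imm -20 = 0x3f24

0x3f24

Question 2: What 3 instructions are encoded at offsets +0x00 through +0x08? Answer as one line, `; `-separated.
+0x00: 28 9c 00 00 ⇒ word 0x289c0000 (big)
  op=0x289c0000>>26=0xa ⇒ shl (RR)
  rd: (w>>22)&0xf=0x2 → c
  rs: (w>>18)&0xf=0x7 → m
+0x04: 84 5c 00 00 ⇒ word 0x845c0000 (big)
  op=0x845c0000>>26=0x21 ⇒ srl (RR)
  rd: (w>>22)&0xf=0x1 → b
  rs: (w>>18)&0xf=0x7 → m
+0x08: 2a 58 00 00 ⇒ word 0x2a580000 (big)
  op=0x2a580000>>26=0xa ⇒ shl (RR)
  rd: (w>>22)&0xf=0x9 → x
  rs: (w>>18)&0xf=0x6 → l

shl c, m; srl b, m; shl x, l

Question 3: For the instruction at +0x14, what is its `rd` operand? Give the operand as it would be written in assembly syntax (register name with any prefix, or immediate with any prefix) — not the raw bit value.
m

+0x14: 85 c4 00 00 ⇒ word 0x85c40000 (big)
  top 6b → 0x21 → srl [RR]
  rd: (w>>22)&0xf=0x7 → m
  rs: (w>>18)&0xf=0x1 → b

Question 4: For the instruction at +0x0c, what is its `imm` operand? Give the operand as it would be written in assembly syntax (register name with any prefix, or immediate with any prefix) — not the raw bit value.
+0x0c: f8 a7 28 26 ⇒ word 0xf8a72826 (big)
  opcode bits[31:26]=0x3e: andi/RI
  rd: (w>>22)&0xf=0x2 → c
  imm: (w>>0)&0x3fffff=0x272826 → #2566182

#2566182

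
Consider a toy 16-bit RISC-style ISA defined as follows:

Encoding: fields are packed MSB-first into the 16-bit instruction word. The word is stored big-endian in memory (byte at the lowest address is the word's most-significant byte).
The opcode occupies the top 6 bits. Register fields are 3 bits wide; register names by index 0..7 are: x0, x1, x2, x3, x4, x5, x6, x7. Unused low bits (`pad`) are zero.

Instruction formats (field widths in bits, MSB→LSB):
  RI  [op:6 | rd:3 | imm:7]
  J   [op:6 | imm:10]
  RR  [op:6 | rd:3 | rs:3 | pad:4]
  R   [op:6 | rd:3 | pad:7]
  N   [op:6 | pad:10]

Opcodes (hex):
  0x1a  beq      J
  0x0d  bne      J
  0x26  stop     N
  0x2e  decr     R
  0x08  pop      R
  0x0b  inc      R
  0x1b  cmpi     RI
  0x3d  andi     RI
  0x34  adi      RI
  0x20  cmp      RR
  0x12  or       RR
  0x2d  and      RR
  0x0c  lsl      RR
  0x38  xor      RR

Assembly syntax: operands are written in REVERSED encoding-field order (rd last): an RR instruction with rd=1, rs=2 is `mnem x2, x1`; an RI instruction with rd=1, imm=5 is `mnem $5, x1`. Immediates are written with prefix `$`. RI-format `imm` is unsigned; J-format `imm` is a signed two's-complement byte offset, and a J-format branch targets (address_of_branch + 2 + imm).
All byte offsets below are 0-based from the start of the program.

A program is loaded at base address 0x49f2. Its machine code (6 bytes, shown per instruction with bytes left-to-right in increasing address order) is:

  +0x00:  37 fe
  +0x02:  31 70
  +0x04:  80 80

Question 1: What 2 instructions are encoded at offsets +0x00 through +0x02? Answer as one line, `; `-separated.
[00] 37 fe → 0x37fe
  top 6b → 0xd → bne [J]
  imm: (w>>0)&0x3ff=0x3fe (s10→-2) → $-2
[02] 31 70 → 0x3170
  top 6b → 0xc → lsl [RR]
  rd: (w>>7)&0x7=0x2 → x2
  rs: (w>>4)&0x7=0x7 → x7

bne $-2; lsl x7, x2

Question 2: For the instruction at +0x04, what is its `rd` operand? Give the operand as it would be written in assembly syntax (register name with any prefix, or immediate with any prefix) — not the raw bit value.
[04] 80 80 → 0x8080
  op=0x8080>>10=0x20 ⇒ cmp (RR)
  rd: (w>>7)&0x7=0x1 → x1
  rs: (w>>4)&0x7=0x0 → x0

x1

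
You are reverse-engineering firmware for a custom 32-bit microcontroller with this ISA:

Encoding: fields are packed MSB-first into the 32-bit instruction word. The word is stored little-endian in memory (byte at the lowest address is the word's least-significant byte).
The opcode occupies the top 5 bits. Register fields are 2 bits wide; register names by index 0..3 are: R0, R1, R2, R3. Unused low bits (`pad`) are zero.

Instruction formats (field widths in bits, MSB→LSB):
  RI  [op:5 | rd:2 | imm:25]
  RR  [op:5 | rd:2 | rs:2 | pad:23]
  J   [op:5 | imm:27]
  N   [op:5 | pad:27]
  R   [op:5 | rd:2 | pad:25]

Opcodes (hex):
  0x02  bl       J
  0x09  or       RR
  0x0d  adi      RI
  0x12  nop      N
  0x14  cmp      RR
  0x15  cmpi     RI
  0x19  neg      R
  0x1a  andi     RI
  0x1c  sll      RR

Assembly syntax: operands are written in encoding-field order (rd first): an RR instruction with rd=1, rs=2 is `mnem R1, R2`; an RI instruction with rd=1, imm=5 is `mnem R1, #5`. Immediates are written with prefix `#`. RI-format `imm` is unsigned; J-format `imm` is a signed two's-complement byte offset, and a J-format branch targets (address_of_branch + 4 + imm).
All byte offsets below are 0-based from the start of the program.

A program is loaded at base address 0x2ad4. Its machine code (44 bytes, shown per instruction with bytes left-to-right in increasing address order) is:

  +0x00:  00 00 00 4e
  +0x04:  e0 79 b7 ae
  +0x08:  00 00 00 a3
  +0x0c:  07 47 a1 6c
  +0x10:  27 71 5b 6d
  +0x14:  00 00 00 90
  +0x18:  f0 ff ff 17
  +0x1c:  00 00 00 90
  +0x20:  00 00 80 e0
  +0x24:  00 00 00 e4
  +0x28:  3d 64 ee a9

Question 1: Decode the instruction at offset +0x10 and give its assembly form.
adi R2, #22769959

off 0x10: read 27 71 5b 6d as little → 0x6d5b7127
  opcode bits[31:27]=0xd: adi/RI
  [26:25] rd=2 = R2
  [24:0] imm=22769959 = #22769959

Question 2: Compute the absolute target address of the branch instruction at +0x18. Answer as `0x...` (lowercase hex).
0x2ae0

@+18  little-endian(f0 ff ff 17) = 0x17fffff0
  opcode bits[31:27]=0x2: bl/J
  [26:0] imm=134217712 (s27→-16) = #-16
  target = base 0x2ad4 + off 0x18 + 4 + imm -16 = 0x2ae0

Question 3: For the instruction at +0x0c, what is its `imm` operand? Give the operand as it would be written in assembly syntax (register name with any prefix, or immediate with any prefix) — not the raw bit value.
off 0x0c: read 07 47 a1 6c as little → 0x6ca14707
  opcode bits[31:27]=0xd: adi/RI
  [26:25] rd=2 = R2
  [24:0] imm=10569479 = #10569479

#10569479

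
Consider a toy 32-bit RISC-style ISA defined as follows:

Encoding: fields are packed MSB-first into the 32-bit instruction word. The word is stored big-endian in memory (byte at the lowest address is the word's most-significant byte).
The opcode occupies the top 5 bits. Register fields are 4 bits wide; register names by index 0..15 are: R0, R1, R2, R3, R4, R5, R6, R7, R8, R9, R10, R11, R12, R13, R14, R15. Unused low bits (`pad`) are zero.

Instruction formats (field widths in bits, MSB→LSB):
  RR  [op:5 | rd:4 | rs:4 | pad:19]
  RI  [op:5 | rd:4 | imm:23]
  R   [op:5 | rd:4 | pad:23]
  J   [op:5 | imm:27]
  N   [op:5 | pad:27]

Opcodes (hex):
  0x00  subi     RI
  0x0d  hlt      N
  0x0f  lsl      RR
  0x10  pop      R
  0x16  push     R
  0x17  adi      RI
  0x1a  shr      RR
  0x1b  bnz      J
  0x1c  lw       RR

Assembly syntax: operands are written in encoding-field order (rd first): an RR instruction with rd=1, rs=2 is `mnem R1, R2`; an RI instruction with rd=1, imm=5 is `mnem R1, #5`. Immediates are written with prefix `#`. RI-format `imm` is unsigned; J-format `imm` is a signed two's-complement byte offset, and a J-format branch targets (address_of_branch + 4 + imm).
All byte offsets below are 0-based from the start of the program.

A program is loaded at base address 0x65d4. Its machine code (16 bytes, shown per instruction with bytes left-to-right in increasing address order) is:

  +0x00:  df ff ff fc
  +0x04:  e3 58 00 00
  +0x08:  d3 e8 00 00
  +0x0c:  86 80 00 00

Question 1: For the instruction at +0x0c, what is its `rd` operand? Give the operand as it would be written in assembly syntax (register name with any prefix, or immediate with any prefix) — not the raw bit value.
[0c] 86 80 00 00 → 0x86800000
  op=0x86800000>>27=0x10 ⇒ pop (R)
  rd@[26:23]=0xd ⇒ R13

R13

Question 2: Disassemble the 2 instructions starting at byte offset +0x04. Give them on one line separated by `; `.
lw R6, R11; shr R7, R13

@+04  big-endian(e3 58 00 00) = 0xe3580000
  top 5b → 0x1c → lw [RR]
  [26:23] rd=6 = R6
  [22:19] rs=11 = R11
@+08  big-endian(d3 e8 00 00) = 0xd3e80000
  top 5b → 0x1a → shr [RR]
  [26:23] rd=7 = R7
  [22:19] rs=13 = R13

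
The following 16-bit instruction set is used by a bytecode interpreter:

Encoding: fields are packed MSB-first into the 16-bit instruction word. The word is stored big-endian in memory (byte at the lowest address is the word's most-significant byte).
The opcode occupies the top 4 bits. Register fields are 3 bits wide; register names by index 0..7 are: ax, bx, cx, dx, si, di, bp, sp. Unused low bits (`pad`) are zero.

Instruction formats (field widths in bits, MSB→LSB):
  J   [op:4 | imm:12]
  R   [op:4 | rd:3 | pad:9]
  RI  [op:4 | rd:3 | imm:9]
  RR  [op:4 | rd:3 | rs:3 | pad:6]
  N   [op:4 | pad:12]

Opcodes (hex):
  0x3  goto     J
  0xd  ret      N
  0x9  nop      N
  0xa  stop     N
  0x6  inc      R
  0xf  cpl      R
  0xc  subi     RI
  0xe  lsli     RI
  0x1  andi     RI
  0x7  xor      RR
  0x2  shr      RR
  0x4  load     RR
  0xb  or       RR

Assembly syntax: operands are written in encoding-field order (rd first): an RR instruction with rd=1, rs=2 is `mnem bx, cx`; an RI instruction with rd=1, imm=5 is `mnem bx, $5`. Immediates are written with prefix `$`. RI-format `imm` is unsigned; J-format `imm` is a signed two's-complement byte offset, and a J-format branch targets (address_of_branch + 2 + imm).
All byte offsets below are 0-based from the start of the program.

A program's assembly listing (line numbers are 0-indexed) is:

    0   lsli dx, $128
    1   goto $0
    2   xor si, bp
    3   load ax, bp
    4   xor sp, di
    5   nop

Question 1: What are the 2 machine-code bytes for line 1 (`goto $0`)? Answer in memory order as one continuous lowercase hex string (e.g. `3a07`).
3000

1. goto fields op=0x3:4|imm=0:12 → word 3000h → 30 00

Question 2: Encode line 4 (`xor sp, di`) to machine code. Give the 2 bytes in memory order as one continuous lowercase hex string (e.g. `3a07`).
4. xor fields op=0x7:4|rd=7:3|rs=5:3|pad=0:6 → word 7f40h → 7f 40

7f40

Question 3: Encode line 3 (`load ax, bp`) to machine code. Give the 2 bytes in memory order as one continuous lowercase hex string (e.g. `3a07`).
4180

L3: load op=0x4:4|rd=0:3|rs=6:3|pad=0:6 ⇒ 0x4180 ⇒ big 41 80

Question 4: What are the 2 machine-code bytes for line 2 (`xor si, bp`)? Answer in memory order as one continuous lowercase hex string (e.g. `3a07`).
L2: xor op=0x7:4|rd=4:3|rs=6:3|pad=0:6 ⇒ 0x7980 ⇒ big 79 80

7980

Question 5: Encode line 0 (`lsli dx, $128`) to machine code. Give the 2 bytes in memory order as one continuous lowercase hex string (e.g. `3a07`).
e680

line 0 (lsli): pack op=0xe:4|rd=3:3|imm=128:9 = 0xe680; big→ e6 80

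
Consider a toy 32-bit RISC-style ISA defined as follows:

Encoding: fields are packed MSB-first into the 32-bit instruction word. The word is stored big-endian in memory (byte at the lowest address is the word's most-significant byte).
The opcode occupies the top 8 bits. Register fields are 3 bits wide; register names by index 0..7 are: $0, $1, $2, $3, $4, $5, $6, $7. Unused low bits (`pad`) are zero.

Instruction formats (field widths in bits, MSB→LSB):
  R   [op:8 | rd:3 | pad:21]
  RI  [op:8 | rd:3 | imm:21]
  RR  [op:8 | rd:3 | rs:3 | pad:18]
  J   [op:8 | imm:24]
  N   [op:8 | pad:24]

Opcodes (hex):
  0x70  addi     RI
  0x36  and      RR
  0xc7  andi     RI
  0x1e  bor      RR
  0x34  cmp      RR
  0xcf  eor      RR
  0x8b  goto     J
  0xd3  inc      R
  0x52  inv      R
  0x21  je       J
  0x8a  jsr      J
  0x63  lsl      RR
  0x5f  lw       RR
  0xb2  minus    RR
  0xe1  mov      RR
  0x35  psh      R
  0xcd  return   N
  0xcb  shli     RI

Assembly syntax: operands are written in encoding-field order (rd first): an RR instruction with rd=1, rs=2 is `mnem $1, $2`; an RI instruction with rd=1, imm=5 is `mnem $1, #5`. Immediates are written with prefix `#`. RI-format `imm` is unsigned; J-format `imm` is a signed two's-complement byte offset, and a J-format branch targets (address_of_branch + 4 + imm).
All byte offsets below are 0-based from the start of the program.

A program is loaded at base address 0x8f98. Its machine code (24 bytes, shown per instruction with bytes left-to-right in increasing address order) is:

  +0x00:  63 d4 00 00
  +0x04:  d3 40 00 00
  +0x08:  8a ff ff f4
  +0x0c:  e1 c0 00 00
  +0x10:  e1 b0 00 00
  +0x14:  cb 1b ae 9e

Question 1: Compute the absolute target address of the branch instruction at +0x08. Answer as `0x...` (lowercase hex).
0x8f98

@+08  big-endian(8a ff ff f4) = 0x8afffff4
  top 8b → 0x8a → jsr [J]
  imm: (w>>0)&0xffffff=0xfffff4 (s24→-12) → #-12
  target = base 0x8f98 + off 0x08 + 4 + imm -12 = 0x8f98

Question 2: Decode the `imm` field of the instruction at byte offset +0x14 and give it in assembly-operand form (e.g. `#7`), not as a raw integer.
+0x14: cb 1b ae 9e ⇒ word 0xcb1bae9e (big)
  top 8b → 0xcb → shli [RI]
  rd@[23:21]=0x0 ⇒ $0
  imm@[20:0]=0x1bae9e ⇒ #1814174

#1814174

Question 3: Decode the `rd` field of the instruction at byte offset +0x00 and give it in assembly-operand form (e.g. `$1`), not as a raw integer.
$6

+0x00: 63 d4 00 00 ⇒ word 0x63d40000 (big)
  top 8b → 0x63 → lsl [RR]
  [23:21] rd=6 = $6
  [20:18] rs=5 = $5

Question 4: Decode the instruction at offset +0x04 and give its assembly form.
inc $2

+0x04: d3 40 00 00 ⇒ word 0xd3400000 (big)
  top 8b → 0xd3 → inc [R]
  [23:21] rd=2 = $2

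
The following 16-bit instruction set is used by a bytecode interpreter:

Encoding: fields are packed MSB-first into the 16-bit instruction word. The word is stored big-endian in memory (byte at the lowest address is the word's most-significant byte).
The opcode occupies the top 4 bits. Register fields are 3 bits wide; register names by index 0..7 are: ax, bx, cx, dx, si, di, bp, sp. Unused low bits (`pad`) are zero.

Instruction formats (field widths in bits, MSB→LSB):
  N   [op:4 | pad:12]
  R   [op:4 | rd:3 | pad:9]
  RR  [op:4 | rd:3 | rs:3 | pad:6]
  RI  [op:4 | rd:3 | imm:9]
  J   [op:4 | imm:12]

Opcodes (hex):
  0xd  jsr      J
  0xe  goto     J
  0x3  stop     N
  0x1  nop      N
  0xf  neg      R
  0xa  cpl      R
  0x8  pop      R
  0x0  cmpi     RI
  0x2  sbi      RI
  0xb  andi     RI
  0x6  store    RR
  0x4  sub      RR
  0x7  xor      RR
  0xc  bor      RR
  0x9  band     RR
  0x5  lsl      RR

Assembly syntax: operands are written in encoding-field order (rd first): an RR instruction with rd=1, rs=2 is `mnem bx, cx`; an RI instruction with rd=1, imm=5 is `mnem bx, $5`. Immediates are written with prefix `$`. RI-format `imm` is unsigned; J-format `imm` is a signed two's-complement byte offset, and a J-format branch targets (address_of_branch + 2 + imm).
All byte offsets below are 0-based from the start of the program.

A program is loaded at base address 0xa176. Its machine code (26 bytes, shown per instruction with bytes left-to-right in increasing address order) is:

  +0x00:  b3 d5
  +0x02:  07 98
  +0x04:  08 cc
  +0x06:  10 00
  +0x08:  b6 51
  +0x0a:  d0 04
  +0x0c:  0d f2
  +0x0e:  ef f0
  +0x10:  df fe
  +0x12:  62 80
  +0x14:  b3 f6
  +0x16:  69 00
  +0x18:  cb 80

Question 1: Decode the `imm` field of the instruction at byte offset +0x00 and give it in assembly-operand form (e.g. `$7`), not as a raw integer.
off 0x00: read b3 d5 as big → 0xb3d5
  opcode bits[15:12]=0xb: andi/RI
  rd: (w>>9)&0x7=0x1 → bx
  imm: (w>>0)&0x1ff=0x1d5 → $469

$469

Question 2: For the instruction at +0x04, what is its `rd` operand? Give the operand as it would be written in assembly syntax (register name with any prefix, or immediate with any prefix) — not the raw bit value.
@+04  big-endian(08 cc) = 0x08cc
  op=0x08cc>>12=0x0 ⇒ cmpi (RI)
  rd@[11:9]=0x4 ⇒ si
  imm@[8:0]=0xcc ⇒ $204

si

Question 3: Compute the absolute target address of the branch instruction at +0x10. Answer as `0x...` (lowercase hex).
0xa186

[10] df fe → 0xdffe
  opcode bits[15:12]=0xd: jsr/J
  [11:0] imm=4094 (s12→-2) = $-2
  target = base 0xa176 + off 0x10 + 2 + imm -2 = 0xa186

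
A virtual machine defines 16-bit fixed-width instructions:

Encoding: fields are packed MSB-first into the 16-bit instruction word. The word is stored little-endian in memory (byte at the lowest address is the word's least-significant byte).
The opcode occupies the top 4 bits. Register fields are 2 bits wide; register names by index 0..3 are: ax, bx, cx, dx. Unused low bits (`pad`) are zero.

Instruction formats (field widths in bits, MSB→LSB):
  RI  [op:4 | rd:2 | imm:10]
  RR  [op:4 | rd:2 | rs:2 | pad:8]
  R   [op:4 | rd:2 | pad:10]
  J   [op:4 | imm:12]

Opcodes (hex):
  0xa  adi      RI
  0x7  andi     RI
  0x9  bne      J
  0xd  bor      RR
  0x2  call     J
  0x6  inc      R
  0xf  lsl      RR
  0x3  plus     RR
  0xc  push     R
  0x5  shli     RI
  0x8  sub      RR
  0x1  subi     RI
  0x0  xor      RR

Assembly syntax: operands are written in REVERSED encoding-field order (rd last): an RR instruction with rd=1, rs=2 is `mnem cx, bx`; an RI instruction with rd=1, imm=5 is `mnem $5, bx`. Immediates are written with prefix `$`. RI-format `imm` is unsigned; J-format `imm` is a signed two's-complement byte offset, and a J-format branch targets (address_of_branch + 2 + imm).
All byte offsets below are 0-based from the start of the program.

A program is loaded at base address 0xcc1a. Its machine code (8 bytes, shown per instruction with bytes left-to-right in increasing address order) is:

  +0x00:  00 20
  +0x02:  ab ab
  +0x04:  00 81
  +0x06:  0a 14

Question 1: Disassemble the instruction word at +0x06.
subi $10, bx

[06] 0a 14 → 0x140a
  top 4b → 0x1 → subi [RI]
  rd: (w>>10)&0x3=0x1 → bx
  imm: (w>>0)&0x3ff=0xa → $10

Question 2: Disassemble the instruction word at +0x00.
call $0

off 0x00: read 00 20 as little → 0x2000
  op=0x2000>>12=0x2 ⇒ call (J)
  [11:0] imm=0 = $0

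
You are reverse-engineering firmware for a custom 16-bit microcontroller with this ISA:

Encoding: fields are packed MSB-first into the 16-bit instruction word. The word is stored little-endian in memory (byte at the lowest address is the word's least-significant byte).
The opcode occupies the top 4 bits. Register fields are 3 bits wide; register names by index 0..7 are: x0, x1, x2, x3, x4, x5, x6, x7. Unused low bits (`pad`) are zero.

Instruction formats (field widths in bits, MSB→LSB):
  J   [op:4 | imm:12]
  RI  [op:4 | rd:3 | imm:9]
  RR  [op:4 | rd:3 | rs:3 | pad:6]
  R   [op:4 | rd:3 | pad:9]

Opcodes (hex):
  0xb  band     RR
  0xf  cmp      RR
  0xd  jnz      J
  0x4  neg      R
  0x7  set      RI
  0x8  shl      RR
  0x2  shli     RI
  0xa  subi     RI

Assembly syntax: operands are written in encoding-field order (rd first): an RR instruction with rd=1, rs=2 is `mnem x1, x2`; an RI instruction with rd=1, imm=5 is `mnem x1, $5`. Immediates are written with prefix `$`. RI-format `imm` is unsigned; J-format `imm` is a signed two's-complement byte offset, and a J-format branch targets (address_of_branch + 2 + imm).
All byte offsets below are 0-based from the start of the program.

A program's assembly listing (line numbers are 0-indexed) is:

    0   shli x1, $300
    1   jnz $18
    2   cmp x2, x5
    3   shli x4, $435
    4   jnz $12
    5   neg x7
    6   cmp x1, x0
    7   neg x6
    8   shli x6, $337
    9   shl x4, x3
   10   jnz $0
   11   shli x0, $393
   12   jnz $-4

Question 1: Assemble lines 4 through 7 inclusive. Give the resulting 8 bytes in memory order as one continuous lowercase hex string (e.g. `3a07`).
0cd0004e00f2004c

L4: jnz op=0xd:4|imm=12:12 ⇒ 0xd00c ⇒ little 0c d0
L5: neg op=0x4:4|rd=7:3|pad=0:9 ⇒ 0x4e00 ⇒ little 00 4e
L6: cmp op=0xf:4|rd=1:3|rs=0:3|pad=0:6 ⇒ 0xf200 ⇒ little 00 f2
L7: neg op=0x4:4|rd=6:3|pad=0:9 ⇒ 0x4c00 ⇒ little 00 4c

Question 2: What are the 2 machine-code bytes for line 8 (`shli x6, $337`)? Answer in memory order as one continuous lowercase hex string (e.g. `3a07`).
L8: shli op=0x2:4|rd=6:3|imm=337:9 ⇒ 0x2d51 ⇒ little 51 2d

512d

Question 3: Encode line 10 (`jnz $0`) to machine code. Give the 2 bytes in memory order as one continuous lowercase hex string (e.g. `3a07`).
line 10 (jnz): pack op=0xd:4|imm=0:12 = 0xd000; little→ 00 d0

00d0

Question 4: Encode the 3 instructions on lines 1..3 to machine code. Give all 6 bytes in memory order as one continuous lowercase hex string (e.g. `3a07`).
1. jnz fields op=0xd:4|imm=18:12 → word d012h → 12 d0
2. cmp fields op=0xf:4|rd=2:3|rs=5:3|pad=0:6 → word f540h → 40 f5
3. shli fields op=0x2:4|rd=4:3|imm=435:9 → word 29b3h → b3 29

12d040f5b329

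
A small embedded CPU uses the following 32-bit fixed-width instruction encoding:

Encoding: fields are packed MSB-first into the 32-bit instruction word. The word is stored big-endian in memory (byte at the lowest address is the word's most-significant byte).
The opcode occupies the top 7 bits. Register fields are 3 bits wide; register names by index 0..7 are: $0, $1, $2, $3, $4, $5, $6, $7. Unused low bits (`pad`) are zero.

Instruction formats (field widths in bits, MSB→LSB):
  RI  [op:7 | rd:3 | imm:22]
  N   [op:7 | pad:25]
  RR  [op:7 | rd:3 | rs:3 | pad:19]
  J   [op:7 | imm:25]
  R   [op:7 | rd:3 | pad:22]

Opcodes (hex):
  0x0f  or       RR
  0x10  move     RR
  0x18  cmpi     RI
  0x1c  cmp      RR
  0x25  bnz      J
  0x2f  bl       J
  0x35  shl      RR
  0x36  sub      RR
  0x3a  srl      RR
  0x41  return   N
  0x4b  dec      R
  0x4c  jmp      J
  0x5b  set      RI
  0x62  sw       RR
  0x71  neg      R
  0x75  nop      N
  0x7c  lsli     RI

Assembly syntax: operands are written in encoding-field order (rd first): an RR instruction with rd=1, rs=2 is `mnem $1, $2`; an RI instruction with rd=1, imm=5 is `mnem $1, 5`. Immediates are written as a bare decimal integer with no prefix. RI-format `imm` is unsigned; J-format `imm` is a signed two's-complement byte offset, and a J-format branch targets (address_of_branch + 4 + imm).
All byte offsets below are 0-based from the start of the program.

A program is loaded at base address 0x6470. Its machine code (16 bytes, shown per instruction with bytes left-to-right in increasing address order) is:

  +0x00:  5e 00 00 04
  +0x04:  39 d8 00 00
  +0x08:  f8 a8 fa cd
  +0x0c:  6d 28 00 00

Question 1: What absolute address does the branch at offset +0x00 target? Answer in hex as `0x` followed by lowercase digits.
@+00  big-endian(5e 00 00 04) = 0x5e000004
  top 7b → 0x2f → bl [J]
  [24:0] imm=4 = 4
  target = base 0x6470 + off 0x00 + 4 + imm 4 = 0x6478

0x6478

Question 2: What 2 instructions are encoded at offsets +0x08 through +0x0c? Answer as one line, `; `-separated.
lsli $2, 2685645; sub $4, $5

[08] f8 a8 fa cd → 0xf8a8facd
  op=0xf8a8facd>>25=0x7c ⇒ lsli (RI)
  [24:22] rd=2 = $2
  [21:0] imm=2685645 = 2685645
[0c] 6d 28 00 00 → 0x6d280000
  op=0x6d280000>>25=0x36 ⇒ sub (RR)
  [24:22] rd=4 = $4
  [21:19] rs=5 = $5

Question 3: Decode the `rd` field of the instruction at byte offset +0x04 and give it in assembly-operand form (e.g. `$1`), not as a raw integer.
+0x04: 39 d8 00 00 ⇒ word 0x39d80000 (big)
  top 7b → 0x1c → cmp [RR]
  rd@[24:22]=0x7 ⇒ $7
  rs@[21:19]=0x3 ⇒ $3

$7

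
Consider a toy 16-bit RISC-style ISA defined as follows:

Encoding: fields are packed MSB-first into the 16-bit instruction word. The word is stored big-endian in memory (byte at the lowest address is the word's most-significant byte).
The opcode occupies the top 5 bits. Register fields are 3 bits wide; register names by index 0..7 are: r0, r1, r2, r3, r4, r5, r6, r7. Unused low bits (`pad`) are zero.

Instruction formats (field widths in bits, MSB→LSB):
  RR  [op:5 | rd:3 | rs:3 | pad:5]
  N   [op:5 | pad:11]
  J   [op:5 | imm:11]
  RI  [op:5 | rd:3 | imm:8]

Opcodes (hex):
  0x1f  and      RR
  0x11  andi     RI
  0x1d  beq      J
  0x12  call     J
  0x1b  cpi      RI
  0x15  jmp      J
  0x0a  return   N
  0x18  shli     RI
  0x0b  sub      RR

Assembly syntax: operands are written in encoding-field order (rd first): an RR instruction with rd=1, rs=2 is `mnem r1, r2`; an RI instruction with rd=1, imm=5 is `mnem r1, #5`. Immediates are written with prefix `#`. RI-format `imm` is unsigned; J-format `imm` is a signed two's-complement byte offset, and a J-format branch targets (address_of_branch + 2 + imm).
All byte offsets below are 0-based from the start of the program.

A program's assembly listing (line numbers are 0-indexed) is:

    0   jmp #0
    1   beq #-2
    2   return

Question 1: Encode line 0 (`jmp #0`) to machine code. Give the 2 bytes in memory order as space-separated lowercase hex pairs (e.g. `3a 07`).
a8 00

L0: jmp op=0x15:5|imm=0:11 ⇒ 0xa800 ⇒ big a8 00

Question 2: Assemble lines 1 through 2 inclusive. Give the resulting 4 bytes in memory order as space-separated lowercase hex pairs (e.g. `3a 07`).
line 1 (beq): pack op=0x1d:5|imm=-2:11 = 0xeffe; big→ ef fe
line 2 (return): pack op=0xa:5|pad=0:11 = 0x5000; big→ 50 00

ef fe 50 00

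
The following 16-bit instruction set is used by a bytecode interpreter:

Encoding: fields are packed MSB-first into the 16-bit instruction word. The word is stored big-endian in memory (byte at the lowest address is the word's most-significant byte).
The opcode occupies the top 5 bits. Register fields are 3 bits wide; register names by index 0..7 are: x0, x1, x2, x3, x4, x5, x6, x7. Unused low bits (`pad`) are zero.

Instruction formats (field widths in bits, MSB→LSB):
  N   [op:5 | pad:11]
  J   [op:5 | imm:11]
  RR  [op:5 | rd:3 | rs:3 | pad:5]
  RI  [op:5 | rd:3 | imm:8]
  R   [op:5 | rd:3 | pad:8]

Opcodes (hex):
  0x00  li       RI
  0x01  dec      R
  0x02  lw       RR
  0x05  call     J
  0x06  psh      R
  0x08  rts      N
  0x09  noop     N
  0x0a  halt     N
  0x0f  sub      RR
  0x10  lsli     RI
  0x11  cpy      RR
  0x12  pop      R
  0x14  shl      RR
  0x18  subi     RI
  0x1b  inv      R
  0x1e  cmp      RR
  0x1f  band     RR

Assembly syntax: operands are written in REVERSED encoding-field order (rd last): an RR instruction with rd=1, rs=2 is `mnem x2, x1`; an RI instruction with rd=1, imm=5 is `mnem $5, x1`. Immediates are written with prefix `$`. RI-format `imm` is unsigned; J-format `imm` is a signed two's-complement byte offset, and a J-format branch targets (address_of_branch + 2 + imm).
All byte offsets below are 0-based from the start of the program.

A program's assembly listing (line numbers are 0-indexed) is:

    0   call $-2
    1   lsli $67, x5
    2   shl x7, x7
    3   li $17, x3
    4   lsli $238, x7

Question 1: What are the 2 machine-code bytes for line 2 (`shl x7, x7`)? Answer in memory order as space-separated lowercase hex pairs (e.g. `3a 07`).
L2: shl op=0x14:5|rd=7:3|rs=7:3|pad=0:5 ⇒ 0xa7e0 ⇒ big a7 e0

a7 e0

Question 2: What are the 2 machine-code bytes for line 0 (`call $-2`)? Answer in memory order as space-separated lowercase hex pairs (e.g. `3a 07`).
2f fe

0. call fields op=0x5:5|imm=-2:11 → word 2ffeh → 2f fe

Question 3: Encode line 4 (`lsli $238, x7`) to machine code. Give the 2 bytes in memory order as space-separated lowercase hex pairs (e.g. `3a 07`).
87 ee

4. lsli fields op=0x10:5|rd=7:3|imm=238:8 → word 87eeh → 87 ee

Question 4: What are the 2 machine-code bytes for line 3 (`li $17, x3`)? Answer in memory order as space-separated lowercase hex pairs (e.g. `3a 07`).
3. li fields op=0x0:5|rd=3:3|imm=17:8 → word 0311h → 03 11

03 11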